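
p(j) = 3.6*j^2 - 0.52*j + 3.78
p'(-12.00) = -86.92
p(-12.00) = 528.42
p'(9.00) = 64.28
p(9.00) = 290.70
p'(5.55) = 39.44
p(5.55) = 111.78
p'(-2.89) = -21.33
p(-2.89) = 35.35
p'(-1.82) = -13.62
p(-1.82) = 16.65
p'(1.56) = 10.71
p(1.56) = 11.73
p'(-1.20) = -9.16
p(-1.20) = 9.59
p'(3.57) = 25.18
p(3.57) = 47.81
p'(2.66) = 18.63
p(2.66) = 27.87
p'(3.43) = 24.18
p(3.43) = 44.35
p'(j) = 7.2*j - 0.52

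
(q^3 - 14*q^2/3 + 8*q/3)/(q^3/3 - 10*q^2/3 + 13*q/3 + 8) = q*(3*q^2 - 14*q + 8)/(q^3 - 10*q^2 + 13*q + 24)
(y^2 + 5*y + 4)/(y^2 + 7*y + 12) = (y + 1)/(y + 3)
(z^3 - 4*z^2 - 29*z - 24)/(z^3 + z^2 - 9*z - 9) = (z - 8)/(z - 3)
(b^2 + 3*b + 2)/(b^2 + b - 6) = (b^2 + 3*b + 2)/(b^2 + b - 6)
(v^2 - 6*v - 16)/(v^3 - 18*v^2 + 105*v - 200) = (v + 2)/(v^2 - 10*v + 25)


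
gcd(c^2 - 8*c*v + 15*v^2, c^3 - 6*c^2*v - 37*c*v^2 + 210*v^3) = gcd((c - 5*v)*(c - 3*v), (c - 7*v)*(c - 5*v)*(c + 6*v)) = -c + 5*v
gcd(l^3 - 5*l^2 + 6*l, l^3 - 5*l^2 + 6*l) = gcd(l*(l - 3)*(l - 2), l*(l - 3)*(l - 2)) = l^3 - 5*l^2 + 6*l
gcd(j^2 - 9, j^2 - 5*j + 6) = j - 3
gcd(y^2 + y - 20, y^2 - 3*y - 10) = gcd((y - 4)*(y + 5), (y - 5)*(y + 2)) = 1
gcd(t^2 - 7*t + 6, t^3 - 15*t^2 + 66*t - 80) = 1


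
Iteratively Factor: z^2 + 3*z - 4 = (z - 1)*(z + 4)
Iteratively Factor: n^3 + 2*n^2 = (n)*(n^2 + 2*n) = n*(n + 2)*(n)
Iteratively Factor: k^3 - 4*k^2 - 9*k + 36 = (k + 3)*(k^2 - 7*k + 12) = (k - 4)*(k + 3)*(k - 3)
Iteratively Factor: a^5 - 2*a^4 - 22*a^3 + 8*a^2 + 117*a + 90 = (a + 2)*(a^4 - 4*a^3 - 14*a^2 + 36*a + 45) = (a + 2)*(a + 3)*(a^3 - 7*a^2 + 7*a + 15) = (a - 3)*(a + 2)*(a + 3)*(a^2 - 4*a - 5) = (a - 3)*(a + 1)*(a + 2)*(a + 3)*(a - 5)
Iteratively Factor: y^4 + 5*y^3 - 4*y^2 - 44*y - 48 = (y + 4)*(y^3 + y^2 - 8*y - 12) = (y - 3)*(y + 4)*(y^2 + 4*y + 4) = (y - 3)*(y + 2)*(y + 4)*(y + 2)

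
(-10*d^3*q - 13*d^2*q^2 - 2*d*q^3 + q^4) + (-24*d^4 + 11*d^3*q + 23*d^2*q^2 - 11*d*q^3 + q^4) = -24*d^4 + d^3*q + 10*d^2*q^2 - 13*d*q^3 + 2*q^4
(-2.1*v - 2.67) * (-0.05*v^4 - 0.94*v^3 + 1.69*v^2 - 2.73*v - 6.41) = 0.105*v^5 + 2.1075*v^4 - 1.0392*v^3 + 1.2207*v^2 + 20.7501*v + 17.1147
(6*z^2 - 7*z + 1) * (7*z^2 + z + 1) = 42*z^4 - 43*z^3 + 6*z^2 - 6*z + 1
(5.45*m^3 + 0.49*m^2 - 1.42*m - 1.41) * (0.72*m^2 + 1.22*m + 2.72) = 3.924*m^5 + 7.0018*m^4 + 14.3994*m^3 - 1.4148*m^2 - 5.5826*m - 3.8352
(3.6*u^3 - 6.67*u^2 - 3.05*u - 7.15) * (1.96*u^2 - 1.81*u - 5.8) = 7.056*u^5 - 19.5892*u^4 - 14.7853*u^3 + 30.1925*u^2 + 30.6315*u + 41.47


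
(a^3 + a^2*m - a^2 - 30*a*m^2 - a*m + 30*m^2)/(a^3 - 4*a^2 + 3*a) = (a^2 + a*m - 30*m^2)/(a*(a - 3))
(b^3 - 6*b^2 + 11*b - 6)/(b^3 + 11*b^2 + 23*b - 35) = (b^2 - 5*b + 6)/(b^2 + 12*b + 35)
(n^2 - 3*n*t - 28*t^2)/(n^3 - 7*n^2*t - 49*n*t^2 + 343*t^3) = (-n - 4*t)/(-n^2 + 49*t^2)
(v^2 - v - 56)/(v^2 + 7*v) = (v - 8)/v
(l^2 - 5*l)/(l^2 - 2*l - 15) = l/(l + 3)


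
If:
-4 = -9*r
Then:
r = 4/9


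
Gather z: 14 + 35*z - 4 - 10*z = 25*z + 10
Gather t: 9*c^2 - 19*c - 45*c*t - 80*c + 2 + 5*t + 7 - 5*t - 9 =9*c^2 - 45*c*t - 99*c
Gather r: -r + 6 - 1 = 5 - r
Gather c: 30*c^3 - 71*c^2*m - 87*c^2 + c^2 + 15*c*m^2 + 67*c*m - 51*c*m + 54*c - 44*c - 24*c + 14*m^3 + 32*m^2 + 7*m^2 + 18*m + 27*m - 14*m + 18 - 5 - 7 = 30*c^3 + c^2*(-71*m - 86) + c*(15*m^2 + 16*m - 14) + 14*m^3 + 39*m^2 + 31*m + 6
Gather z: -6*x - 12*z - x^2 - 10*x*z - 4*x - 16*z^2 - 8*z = -x^2 - 10*x - 16*z^2 + z*(-10*x - 20)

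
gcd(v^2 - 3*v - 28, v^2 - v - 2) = 1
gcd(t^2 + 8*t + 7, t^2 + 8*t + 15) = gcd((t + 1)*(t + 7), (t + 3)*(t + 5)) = 1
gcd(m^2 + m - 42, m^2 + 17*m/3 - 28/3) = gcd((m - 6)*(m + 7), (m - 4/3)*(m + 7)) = m + 7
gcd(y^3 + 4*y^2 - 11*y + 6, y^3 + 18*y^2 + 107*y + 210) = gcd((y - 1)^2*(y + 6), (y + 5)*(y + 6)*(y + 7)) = y + 6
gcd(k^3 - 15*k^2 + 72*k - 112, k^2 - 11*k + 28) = k^2 - 11*k + 28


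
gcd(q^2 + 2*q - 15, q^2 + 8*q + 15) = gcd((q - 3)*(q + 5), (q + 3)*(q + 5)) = q + 5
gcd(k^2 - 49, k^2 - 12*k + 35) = k - 7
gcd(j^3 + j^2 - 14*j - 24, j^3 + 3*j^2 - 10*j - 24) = j + 2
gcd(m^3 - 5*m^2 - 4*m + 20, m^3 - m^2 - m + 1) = 1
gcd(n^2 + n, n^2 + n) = n^2 + n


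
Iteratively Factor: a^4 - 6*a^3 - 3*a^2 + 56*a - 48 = (a - 4)*(a^3 - 2*a^2 - 11*a + 12) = (a - 4)*(a + 3)*(a^2 - 5*a + 4) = (a - 4)*(a - 1)*(a + 3)*(a - 4)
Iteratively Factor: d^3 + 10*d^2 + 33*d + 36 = (d + 3)*(d^2 + 7*d + 12) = (d + 3)*(d + 4)*(d + 3)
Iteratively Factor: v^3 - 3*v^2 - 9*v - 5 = (v + 1)*(v^2 - 4*v - 5) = (v + 1)^2*(v - 5)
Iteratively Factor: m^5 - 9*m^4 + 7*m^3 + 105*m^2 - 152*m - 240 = (m + 1)*(m^4 - 10*m^3 + 17*m^2 + 88*m - 240) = (m - 4)*(m + 1)*(m^3 - 6*m^2 - 7*m + 60) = (m - 4)^2*(m + 1)*(m^2 - 2*m - 15) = (m - 4)^2*(m + 1)*(m + 3)*(m - 5)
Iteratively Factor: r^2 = (r)*(r)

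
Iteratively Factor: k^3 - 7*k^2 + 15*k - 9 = (k - 3)*(k^2 - 4*k + 3) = (k - 3)^2*(k - 1)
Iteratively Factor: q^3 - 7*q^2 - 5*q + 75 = (q - 5)*(q^2 - 2*q - 15) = (q - 5)*(q + 3)*(q - 5)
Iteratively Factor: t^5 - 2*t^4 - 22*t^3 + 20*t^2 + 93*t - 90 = (t + 3)*(t^4 - 5*t^3 - 7*t^2 + 41*t - 30) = (t + 3)^2*(t^3 - 8*t^2 + 17*t - 10) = (t - 1)*(t + 3)^2*(t^2 - 7*t + 10) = (t - 2)*(t - 1)*(t + 3)^2*(t - 5)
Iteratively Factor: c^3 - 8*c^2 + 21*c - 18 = (c - 3)*(c^2 - 5*c + 6) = (c - 3)^2*(c - 2)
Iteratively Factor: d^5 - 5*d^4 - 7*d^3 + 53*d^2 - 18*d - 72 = (d + 3)*(d^4 - 8*d^3 + 17*d^2 + 2*d - 24) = (d + 1)*(d + 3)*(d^3 - 9*d^2 + 26*d - 24) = (d - 2)*(d + 1)*(d + 3)*(d^2 - 7*d + 12) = (d - 3)*(d - 2)*(d + 1)*(d + 3)*(d - 4)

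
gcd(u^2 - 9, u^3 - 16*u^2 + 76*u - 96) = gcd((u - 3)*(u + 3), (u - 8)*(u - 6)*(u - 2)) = 1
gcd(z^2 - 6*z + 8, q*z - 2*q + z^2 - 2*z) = z - 2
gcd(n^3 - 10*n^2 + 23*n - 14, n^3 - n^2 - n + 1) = n - 1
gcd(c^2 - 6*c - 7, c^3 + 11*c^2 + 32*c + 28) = 1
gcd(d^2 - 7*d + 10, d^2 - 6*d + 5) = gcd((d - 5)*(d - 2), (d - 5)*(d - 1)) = d - 5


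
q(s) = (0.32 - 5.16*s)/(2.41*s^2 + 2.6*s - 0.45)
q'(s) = (0.32 - 5.16*s)*(-4.82*s - 2.6)/(2.41*s^2 + 2.6*s - 0.45)^2 - 5.16/(2.41*s^2 + 2.6*s - 0.45)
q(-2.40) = 1.77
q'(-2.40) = 1.49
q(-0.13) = -1.33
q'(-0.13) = 3.40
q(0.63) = -1.37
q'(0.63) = 1.19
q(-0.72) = -3.76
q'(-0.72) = 7.86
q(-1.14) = -22.00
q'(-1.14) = 244.14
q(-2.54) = 1.58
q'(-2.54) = 1.19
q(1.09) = -1.01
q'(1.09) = 0.53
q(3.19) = -0.50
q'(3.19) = 0.12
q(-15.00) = 0.15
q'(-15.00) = 0.01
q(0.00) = -0.71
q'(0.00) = 7.36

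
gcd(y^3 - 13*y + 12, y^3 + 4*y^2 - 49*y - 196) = y + 4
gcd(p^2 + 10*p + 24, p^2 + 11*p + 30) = p + 6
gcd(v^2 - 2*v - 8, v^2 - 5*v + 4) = v - 4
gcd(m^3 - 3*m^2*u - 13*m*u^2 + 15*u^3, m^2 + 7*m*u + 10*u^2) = 1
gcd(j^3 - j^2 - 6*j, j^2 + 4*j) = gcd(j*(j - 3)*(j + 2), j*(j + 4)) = j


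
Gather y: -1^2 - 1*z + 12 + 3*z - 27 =2*z - 16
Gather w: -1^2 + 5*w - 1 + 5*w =10*w - 2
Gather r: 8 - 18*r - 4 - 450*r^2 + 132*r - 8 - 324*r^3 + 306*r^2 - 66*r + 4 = -324*r^3 - 144*r^2 + 48*r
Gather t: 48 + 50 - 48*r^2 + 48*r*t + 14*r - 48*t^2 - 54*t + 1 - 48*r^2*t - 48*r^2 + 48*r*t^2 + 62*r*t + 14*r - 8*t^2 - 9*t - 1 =-96*r^2 + 28*r + t^2*(48*r - 56) + t*(-48*r^2 + 110*r - 63) + 98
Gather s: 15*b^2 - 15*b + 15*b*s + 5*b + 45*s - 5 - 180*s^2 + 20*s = 15*b^2 - 10*b - 180*s^2 + s*(15*b + 65) - 5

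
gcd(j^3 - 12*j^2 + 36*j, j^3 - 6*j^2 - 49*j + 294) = j - 6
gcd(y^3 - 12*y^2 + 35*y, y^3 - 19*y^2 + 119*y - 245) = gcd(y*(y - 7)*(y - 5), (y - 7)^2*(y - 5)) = y^2 - 12*y + 35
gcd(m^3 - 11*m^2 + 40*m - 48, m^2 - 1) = 1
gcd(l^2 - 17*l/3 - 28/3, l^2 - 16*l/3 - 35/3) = l - 7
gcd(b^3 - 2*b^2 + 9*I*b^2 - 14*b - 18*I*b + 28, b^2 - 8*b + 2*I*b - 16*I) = b + 2*I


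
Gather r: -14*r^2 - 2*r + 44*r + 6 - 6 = -14*r^2 + 42*r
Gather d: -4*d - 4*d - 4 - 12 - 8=-8*d - 24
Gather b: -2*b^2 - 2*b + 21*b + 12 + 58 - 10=-2*b^2 + 19*b + 60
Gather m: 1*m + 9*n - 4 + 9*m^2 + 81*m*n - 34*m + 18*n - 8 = 9*m^2 + m*(81*n - 33) + 27*n - 12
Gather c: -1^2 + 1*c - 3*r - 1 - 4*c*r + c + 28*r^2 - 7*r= c*(2 - 4*r) + 28*r^2 - 10*r - 2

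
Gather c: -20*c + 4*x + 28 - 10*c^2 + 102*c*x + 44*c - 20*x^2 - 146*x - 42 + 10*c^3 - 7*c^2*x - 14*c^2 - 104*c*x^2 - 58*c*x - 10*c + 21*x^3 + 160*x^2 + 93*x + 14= 10*c^3 + c^2*(-7*x - 24) + c*(-104*x^2 + 44*x + 14) + 21*x^3 + 140*x^2 - 49*x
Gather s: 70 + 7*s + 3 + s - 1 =8*s + 72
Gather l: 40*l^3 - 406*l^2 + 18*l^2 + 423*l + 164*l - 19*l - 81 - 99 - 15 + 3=40*l^3 - 388*l^2 + 568*l - 192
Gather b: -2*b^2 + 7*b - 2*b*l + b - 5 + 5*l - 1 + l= -2*b^2 + b*(8 - 2*l) + 6*l - 6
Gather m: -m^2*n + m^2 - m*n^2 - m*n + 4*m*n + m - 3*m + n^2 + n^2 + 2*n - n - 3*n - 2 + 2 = m^2*(1 - n) + m*(-n^2 + 3*n - 2) + 2*n^2 - 2*n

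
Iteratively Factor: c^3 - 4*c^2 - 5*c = (c)*(c^2 - 4*c - 5) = c*(c + 1)*(c - 5)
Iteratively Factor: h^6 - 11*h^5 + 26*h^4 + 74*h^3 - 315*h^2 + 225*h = (h - 5)*(h^5 - 6*h^4 - 4*h^3 + 54*h^2 - 45*h) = h*(h - 5)*(h^4 - 6*h^3 - 4*h^2 + 54*h - 45) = h*(h - 5)*(h + 3)*(h^3 - 9*h^2 + 23*h - 15) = h*(h - 5)^2*(h + 3)*(h^2 - 4*h + 3) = h*(h - 5)^2*(h - 1)*(h + 3)*(h - 3)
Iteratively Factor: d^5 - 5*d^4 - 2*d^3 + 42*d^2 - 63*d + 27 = (d - 1)*(d^4 - 4*d^3 - 6*d^2 + 36*d - 27) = (d - 3)*(d - 1)*(d^3 - d^2 - 9*d + 9) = (d - 3)^2*(d - 1)*(d^2 + 2*d - 3) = (d - 3)^2*(d - 1)^2*(d + 3)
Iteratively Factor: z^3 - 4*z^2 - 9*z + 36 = (z + 3)*(z^2 - 7*z + 12) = (z - 4)*(z + 3)*(z - 3)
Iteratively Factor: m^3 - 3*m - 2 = (m - 2)*(m^2 + 2*m + 1) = (m - 2)*(m + 1)*(m + 1)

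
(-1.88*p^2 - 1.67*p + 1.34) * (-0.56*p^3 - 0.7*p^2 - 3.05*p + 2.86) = 1.0528*p^5 + 2.2512*p^4 + 6.1526*p^3 - 1.2213*p^2 - 8.8632*p + 3.8324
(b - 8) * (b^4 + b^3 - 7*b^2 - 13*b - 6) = b^5 - 7*b^4 - 15*b^3 + 43*b^2 + 98*b + 48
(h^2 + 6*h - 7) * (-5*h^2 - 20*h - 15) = -5*h^4 - 50*h^3 - 100*h^2 + 50*h + 105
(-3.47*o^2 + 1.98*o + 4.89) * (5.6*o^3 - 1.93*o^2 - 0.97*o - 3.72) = -19.432*o^5 + 17.7851*o^4 + 26.9285*o^3 + 1.5501*o^2 - 12.1089*o - 18.1908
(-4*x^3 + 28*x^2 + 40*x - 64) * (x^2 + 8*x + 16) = -4*x^5 - 4*x^4 + 200*x^3 + 704*x^2 + 128*x - 1024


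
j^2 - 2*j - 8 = (j - 4)*(j + 2)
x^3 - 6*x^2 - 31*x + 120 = (x - 8)*(x - 3)*(x + 5)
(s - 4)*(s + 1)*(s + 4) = s^3 + s^2 - 16*s - 16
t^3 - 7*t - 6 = (t - 3)*(t + 1)*(t + 2)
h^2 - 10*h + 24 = (h - 6)*(h - 4)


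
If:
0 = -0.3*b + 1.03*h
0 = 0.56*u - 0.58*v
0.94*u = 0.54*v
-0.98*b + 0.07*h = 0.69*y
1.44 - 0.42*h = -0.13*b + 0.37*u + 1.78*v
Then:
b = -187.75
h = -54.68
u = 0.00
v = 0.00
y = 261.11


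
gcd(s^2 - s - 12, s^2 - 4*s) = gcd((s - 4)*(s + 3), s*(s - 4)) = s - 4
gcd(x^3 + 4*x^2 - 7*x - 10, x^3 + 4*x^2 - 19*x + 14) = x - 2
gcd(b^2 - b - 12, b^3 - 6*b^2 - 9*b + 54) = b + 3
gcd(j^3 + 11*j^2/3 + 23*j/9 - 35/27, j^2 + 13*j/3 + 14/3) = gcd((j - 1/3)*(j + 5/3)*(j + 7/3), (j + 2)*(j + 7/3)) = j + 7/3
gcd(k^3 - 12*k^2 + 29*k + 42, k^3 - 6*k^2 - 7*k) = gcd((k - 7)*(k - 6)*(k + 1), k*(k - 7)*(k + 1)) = k^2 - 6*k - 7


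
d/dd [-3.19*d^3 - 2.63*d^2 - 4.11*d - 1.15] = -9.57*d^2 - 5.26*d - 4.11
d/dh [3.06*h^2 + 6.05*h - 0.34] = 6.12*h + 6.05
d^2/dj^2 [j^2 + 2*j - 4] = 2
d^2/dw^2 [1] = 0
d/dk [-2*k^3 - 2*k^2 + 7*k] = -6*k^2 - 4*k + 7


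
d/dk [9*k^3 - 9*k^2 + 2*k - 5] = 27*k^2 - 18*k + 2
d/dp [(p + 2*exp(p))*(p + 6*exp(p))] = 8*p*exp(p) + 2*p + 24*exp(2*p) + 8*exp(p)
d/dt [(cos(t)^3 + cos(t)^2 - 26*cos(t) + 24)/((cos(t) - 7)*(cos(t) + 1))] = (-cos(t)^4 + 12*cos(t)^3 + cos(t)^2 + 62*cos(t) - 326)*sin(t)/((cos(t) - 7)^2*(cos(t) + 1)^2)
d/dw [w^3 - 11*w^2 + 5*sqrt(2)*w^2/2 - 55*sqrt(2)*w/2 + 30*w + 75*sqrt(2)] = 3*w^2 - 22*w + 5*sqrt(2)*w - 55*sqrt(2)/2 + 30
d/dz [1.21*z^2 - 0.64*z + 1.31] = 2.42*z - 0.64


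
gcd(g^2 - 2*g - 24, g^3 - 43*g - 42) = 1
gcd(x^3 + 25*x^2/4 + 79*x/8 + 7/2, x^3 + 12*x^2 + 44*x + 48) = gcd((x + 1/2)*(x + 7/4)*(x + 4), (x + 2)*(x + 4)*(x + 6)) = x + 4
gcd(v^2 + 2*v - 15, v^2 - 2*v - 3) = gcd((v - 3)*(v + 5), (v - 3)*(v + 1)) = v - 3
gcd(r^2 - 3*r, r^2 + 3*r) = r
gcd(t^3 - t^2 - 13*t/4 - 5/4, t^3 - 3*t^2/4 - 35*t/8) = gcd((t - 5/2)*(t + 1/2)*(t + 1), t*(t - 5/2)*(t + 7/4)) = t - 5/2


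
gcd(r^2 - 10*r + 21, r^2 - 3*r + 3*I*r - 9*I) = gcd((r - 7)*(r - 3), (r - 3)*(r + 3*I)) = r - 3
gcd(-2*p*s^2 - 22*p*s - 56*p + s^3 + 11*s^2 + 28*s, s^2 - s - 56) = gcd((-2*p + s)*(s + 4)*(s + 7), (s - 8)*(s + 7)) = s + 7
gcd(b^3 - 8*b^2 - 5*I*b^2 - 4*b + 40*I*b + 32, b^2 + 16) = b - 4*I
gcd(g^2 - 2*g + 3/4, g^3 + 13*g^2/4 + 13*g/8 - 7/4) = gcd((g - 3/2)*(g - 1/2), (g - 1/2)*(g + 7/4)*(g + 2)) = g - 1/2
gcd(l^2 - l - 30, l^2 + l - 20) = l + 5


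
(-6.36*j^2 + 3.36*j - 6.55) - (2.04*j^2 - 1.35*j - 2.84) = -8.4*j^2 + 4.71*j - 3.71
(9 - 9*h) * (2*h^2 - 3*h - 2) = -18*h^3 + 45*h^2 - 9*h - 18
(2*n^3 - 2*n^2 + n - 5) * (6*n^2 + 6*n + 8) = 12*n^5 + 10*n^3 - 40*n^2 - 22*n - 40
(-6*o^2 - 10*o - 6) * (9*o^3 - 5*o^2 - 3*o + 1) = -54*o^5 - 60*o^4 + 14*o^3 + 54*o^2 + 8*o - 6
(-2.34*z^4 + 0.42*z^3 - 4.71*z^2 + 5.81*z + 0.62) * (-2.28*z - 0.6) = 5.3352*z^5 + 0.4464*z^4 + 10.4868*z^3 - 10.4208*z^2 - 4.8996*z - 0.372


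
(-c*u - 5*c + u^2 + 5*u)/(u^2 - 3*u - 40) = (-c + u)/(u - 8)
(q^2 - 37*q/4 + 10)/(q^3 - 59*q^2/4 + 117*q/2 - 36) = (4*q - 5)/(4*q^2 - 27*q + 18)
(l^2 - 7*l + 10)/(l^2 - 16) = (l^2 - 7*l + 10)/(l^2 - 16)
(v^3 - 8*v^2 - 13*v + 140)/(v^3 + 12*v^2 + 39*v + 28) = (v^2 - 12*v + 35)/(v^2 + 8*v + 7)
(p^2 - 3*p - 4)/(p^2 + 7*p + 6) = (p - 4)/(p + 6)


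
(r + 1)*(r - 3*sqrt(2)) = r^2 - 3*sqrt(2)*r + r - 3*sqrt(2)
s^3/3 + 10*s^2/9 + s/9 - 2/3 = (s/3 + 1/3)*(s - 2/3)*(s + 3)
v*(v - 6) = v^2 - 6*v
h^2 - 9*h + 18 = (h - 6)*(h - 3)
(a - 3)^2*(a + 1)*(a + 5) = a^4 - 22*a^2 + 24*a + 45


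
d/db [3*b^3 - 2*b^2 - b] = 9*b^2 - 4*b - 1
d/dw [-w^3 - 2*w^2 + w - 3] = -3*w^2 - 4*w + 1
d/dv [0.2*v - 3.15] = 0.200000000000000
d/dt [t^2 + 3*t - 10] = 2*t + 3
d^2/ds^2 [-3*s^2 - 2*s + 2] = -6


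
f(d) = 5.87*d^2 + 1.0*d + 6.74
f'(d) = 11.74*d + 1.0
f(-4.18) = 105.12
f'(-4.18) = -48.07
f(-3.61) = 79.63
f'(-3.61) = -41.38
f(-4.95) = 145.62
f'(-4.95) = -57.11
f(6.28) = 244.52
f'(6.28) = 74.73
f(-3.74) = 85.11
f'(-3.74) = -42.91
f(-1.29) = 15.22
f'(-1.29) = -14.14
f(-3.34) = 68.88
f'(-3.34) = -38.21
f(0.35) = 7.81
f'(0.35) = 5.11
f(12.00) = 864.02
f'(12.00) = 141.88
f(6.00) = 224.06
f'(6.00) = 71.44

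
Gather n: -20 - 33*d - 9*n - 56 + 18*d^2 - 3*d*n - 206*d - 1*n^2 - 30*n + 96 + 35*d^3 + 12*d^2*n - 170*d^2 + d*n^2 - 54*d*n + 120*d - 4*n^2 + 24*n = 35*d^3 - 152*d^2 - 119*d + n^2*(d - 5) + n*(12*d^2 - 57*d - 15) + 20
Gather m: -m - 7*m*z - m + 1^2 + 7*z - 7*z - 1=m*(-7*z - 2)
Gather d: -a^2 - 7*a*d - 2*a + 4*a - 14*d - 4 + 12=-a^2 + 2*a + d*(-7*a - 14) + 8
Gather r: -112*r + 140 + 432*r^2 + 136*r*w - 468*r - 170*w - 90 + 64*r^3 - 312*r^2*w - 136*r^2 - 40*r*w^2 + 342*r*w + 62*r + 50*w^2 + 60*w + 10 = 64*r^3 + r^2*(296 - 312*w) + r*(-40*w^2 + 478*w - 518) + 50*w^2 - 110*w + 60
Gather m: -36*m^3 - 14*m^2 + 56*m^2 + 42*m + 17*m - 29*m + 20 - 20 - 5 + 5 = -36*m^3 + 42*m^2 + 30*m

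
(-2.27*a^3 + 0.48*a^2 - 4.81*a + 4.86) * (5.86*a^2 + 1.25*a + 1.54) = -13.3022*a^5 - 0.0246999999999997*a^4 - 31.0824*a^3 + 23.2063*a^2 - 1.3324*a + 7.4844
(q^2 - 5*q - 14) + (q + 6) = q^2 - 4*q - 8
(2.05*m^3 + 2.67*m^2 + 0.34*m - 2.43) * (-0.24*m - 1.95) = -0.492*m^4 - 4.6383*m^3 - 5.2881*m^2 - 0.0798*m + 4.7385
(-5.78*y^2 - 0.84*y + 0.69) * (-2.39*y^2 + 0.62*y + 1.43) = 13.8142*y^4 - 1.576*y^3 - 10.4353*y^2 - 0.7734*y + 0.9867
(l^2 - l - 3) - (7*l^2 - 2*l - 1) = -6*l^2 + l - 2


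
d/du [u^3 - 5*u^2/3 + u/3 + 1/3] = 3*u^2 - 10*u/3 + 1/3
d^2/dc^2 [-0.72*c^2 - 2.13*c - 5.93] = -1.44000000000000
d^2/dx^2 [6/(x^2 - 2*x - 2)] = 12*(x^2 - 2*x - 4*(x - 1)^2 - 2)/(-x^2 + 2*x + 2)^3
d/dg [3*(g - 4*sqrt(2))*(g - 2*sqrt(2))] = 6*g - 18*sqrt(2)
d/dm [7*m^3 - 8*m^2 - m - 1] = 21*m^2 - 16*m - 1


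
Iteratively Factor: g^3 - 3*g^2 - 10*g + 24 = (g - 2)*(g^2 - g - 12) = (g - 2)*(g + 3)*(g - 4)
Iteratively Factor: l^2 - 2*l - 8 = (l + 2)*(l - 4)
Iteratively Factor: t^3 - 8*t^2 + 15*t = (t - 3)*(t^2 - 5*t) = t*(t - 3)*(t - 5)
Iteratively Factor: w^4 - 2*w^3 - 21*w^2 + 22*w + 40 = (w + 4)*(w^3 - 6*w^2 + 3*w + 10) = (w + 1)*(w + 4)*(w^2 - 7*w + 10) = (w - 5)*(w + 1)*(w + 4)*(w - 2)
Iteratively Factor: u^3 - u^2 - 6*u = (u + 2)*(u^2 - 3*u) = (u - 3)*(u + 2)*(u)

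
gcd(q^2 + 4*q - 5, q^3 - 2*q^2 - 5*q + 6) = q - 1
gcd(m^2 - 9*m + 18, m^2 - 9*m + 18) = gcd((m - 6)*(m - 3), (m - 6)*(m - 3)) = m^2 - 9*m + 18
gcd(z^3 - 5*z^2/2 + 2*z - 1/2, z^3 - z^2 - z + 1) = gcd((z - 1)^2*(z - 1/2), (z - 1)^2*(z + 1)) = z^2 - 2*z + 1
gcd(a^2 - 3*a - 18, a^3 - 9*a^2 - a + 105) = a + 3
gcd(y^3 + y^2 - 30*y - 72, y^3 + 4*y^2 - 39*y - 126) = y^2 - 3*y - 18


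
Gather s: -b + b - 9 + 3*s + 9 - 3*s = 0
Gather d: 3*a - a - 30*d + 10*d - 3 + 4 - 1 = 2*a - 20*d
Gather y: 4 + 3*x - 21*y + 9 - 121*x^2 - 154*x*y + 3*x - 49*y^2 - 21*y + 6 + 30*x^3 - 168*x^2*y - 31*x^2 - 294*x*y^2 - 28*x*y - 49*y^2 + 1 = 30*x^3 - 152*x^2 + 6*x + y^2*(-294*x - 98) + y*(-168*x^2 - 182*x - 42) + 20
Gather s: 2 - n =2 - n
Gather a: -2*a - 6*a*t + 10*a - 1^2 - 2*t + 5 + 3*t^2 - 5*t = a*(8 - 6*t) + 3*t^2 - 7*t + 4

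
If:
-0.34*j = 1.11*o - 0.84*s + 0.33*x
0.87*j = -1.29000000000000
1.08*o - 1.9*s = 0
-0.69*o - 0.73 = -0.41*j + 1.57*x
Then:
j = -1.48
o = 1.61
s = 0.92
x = -1.56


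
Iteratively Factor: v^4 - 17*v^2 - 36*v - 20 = (v - 5)*(v^3 + 5*v^2 + 8*v + 4) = (v - 5)*(v + 2)*(v^2 + 3*v + 2) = (v - 5)*(v + 1)*(v + 2)*(v + 2)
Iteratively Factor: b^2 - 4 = (b - 2)*(b + 2)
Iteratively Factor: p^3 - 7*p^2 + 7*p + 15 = (p - 5)*(p^2 - 2*p - 3) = (p - 5)*(p - 3)*(p + 1)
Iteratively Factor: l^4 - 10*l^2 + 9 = (l + 3)*(l^3 - 3*l^2 - l + 3) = (l - 1)*(l + 3)*(l^2 - 2*l - 3) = (l - 3)*(l - 1)*(l + 3)*(l + 1)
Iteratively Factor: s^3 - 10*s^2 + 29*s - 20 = (s - 4)*(s^2 - 6*s + 5) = (s - 4)*(s - 1)*(s - 5)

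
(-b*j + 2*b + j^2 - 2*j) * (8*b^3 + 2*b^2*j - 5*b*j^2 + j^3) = -8*b^4*j + 16*b^4 + 6*b^3*j^2 - 12*b^3*j + 7*b^2*j^3 - 14*b^2*j^2 - 6*b*j^4 + 12*b*j^3 + j^5 - 2*j^4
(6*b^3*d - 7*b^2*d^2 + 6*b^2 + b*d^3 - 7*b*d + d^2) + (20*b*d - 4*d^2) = 6*b^3*d - 7*b^2*d^2 + 6*b^2 + b*d^3 + 13*b*d - 3*d^2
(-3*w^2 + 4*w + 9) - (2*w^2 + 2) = -5*w^2 + 4*w + 7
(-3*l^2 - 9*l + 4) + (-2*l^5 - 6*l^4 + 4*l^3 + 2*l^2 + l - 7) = -2*l^5 - 6*l^4 + 4*l^3 - l^2 - 8*l - 3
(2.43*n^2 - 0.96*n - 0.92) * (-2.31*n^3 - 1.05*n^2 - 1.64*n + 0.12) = -5.6133*n^5 - 0.3339*n^4 - 0.852*n^3 + 2.832*n^2 + 1.3936*n - 0.1104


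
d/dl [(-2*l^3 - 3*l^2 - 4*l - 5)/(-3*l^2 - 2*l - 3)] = 2*(3*l^4 + 4*l^3 + 6*l^2 - 6*l + 1)/(9*l^4 + 12*l^3 + 22*l^2 + 12*l + 9)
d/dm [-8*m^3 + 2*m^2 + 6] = 4*m*(1 - 6*m)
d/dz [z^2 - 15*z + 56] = 2*z - 15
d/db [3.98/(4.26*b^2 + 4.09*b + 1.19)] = (-33.9096*b - 16.2782)/(4.26*b^2 + 4.09*b + 1.19)^2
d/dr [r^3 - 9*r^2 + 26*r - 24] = 3*r^2 - 18*r + 26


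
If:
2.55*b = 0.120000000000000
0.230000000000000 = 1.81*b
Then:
No Solution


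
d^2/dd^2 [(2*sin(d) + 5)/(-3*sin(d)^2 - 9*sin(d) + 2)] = (18*sin(d)^5 + 126*sin(d)^4 + 441*sin(d)^3 + 291*sin(d)^2 - 784*sin(d) - 942)/(3*sin(d)^2 + 9*sin(d) - 2)^3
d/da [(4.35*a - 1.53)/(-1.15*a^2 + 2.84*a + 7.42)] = (5.0025*a^2 - 3.519*a + 36.6222)/(1.3225*a^4 - 6.532*a^3 - 9.0004*a^2 + 42.1456*a + 55.0564)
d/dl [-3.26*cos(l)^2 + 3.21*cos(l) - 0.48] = (6.52*cos(l) - 3.21)*sin(l)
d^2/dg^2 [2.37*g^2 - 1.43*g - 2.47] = 4.74000000000000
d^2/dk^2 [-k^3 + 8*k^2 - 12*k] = 16 - 6*k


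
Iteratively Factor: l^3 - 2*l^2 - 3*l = (l + 1)*(l^2 - 3*l) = l*(l + 1)*(l - 3)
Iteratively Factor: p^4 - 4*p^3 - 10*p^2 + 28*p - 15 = (p - 5)*(p^3 + p^2 - 5*p + 3) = (p - 5)*(p + 3)*(p^2 - 2*p + 1) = (p - 5)*(p - 1)*(p + 3)*(p - 1)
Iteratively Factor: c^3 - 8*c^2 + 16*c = (c)*(c^2 - 8*c + 16) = c*(c - 4)*(c - 4)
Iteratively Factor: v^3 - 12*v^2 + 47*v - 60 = (v - 4)*(v^2 - 8*v + 15) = (v - 5)*(v - 4)*(v - 3)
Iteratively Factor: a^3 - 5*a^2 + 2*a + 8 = (a - 2)*(a^2 - 3*a - 4) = (a - 2)*(a + 1)*(a - 4)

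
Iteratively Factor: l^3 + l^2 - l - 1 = (l - 1)*(l^2 + 2*l + 1) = (l - 1)*(l + 1)*(l + 1)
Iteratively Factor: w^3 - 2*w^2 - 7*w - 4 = (w - 4)*(w^2 + 2*w + 1) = (w - 4)*(w + 1)*(w + 1)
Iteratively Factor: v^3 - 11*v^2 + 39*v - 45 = (v - 5)*(v^2 - 6*v + 9) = (v - 5)*(v - 3)*(v - 3)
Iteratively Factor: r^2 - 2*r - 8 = (r + 2)*(r - 4)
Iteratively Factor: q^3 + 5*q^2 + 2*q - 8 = (q - 1)*(q^2 + 6*q + 8) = (q - 1)*(q + 4)*(q + 2)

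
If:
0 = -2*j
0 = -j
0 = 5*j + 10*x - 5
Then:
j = 0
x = 1/2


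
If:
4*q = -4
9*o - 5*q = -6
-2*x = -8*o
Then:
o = -11/9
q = -1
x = -44/9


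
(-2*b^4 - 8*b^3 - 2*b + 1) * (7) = -14*b^4 - 56*b^3 - 14*b + 7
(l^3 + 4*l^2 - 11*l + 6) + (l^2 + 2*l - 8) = l^3 + 5*l^2 - 9*l - 2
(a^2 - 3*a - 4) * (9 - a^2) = -a^4 + 3*a^3 + 13*a^2 - 27*a - 36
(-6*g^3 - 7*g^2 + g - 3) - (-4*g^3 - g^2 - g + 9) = -2*g^3 - 6*g^2 + 2*g - 12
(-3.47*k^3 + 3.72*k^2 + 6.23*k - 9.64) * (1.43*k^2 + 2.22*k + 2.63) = -4.9621*k^5 - 2.3838*k^4 + 8.0412*k^3 + 9.829*k^2 - 5.0159*k - 25.3532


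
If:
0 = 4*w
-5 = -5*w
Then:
No Solution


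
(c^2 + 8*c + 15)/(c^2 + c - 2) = (c^2 + 8*c + 15)/(c^2 + c - 2)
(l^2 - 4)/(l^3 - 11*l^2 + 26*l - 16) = (l + 2)/(l^2 - 9*l + 8)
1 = 1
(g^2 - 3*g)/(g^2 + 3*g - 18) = g/(g + 6)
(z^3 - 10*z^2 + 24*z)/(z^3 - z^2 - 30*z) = (z - 4)/(z + 5)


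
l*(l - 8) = l^2 - 8*l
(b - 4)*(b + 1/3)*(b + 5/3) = b^3 - 2*b^2 - 67*b/9 - 20/9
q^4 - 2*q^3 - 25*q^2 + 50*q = q*(q - 5)*(q - 2)*(q + 5)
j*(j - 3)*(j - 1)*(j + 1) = j^4 - 3*j^3 - j^2 + 3*j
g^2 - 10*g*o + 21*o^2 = (g - 7*o)*(g - 3*o)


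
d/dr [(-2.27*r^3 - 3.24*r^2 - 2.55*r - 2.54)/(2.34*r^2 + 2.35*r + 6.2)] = (-5.3118*r^4 - 10.669*r^3 - 43.869*r^2 - 28.2888*r - 9.841)/(5.4756*r^4 + 10.998*r^3 + 34.5385*r^2 + 29.14*r + 38.44)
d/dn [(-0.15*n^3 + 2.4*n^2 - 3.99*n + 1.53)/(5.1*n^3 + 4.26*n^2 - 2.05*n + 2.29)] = (4.44089209850063e-16*n^5 - 12.879*n^4 + 41.313*n^3 - 12.3621*n^2 - 2.0436*n - 6.0006)/(26.01*n^6 + 43.452*n^5 - 2.7624*n^4 + 5.892*n^3 + 23.7133*n^2 - 9.389*n + 5.2441)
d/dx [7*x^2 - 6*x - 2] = 14*x - 6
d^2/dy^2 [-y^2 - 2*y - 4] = -2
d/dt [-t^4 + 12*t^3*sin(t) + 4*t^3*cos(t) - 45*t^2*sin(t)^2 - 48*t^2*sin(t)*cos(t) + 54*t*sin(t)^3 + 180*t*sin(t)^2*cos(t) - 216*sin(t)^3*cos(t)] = -4*t^3*sin(t) + 12*t^3*cos(t) - 4*t^3 + 96*t^2*sin(t)^2 - 90*t^2*sin(t)*cos(t) + 36*t^2*sin(t) + 12*t^2*cos(t) - 48*t^2 - 540*t*sin(t)^3 + 162*t*sin(t)^2*cos(t) - 90*t*sin(t)^2 - 96*t*sin(t)*cos(t) + 360*t*sin(t) + 864*sin(t)^4 + 54*sin(t)^3 + 180*sin(t)^2*cos(t) - 648*sin(t)^2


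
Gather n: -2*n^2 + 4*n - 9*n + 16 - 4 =-2*n^2 - 5*n + 12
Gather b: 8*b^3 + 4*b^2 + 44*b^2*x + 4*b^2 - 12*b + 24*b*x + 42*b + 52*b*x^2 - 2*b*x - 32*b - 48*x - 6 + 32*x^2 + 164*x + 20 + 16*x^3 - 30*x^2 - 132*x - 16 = 8*b^3 + b^2*(44*x + 8) + b*(52*x^2 + 22*x - 2) + 16*x^3 + 2*x^2 - 16*x - 2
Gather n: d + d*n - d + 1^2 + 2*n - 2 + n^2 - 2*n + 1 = d*n + n^2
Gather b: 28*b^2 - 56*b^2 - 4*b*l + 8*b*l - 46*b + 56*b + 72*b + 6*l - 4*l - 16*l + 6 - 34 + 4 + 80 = -28*b^2 + b*(4*l + 82) - 14*l + 56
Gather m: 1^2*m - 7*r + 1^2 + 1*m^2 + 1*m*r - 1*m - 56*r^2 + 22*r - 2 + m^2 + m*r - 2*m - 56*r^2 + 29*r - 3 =2*m^2 + m*(2*r - 2) - 112*r^2 + 44*r - 4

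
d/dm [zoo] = 0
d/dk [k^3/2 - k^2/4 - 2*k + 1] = 3*k^2/2 - k/2 - 2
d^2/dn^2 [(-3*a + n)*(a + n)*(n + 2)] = -4*a + 6*n + 4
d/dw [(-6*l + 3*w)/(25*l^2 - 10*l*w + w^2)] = 3*(-l - w)/(-125*l^3 + 75*l^2*w - 15*l*w^2 + w^3)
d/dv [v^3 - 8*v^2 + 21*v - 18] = 3*v^2 - 16*v + 21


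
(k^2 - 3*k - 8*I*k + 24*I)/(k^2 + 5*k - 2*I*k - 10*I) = (k^2 - k*(3 + 8*I) + 24*I)/(k^2 + k*(5 - 2*I) - 10*I)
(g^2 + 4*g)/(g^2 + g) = (g + 4)/(g + 1)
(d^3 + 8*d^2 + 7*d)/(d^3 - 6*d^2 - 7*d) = (d + 7)/(d - 7)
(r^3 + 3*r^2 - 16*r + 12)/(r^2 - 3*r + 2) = r + 6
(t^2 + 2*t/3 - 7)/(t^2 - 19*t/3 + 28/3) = (t + 3)/(t - 4)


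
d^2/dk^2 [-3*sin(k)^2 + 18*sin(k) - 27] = -18*sin(k) - 6*cos(2*k)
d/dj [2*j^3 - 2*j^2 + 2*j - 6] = 6*j^2 - 4*j + 2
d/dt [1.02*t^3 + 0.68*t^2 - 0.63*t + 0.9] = 3.06*t^2 + 1.36*t - 0.63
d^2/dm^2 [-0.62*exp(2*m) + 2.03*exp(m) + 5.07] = (2.03 - 2.48*exp(m))*exp(m)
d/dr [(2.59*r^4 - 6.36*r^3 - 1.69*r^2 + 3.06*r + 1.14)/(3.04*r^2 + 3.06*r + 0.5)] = (15.7472*r^5 + 4.4418*r^4 - 33.7432*r^3 - 24.0138*r^2 - 8.6212*r - 1.9584)/(9.2416*r^4 + 18.6048*r^3 + 12.4036*r^2 + 3.06*r + 0.25)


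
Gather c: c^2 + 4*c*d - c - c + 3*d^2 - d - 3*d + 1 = c^2 + c*(4*d - 2) + 3*d^2 - 4*d + 1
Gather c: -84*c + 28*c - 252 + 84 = -56*c - 168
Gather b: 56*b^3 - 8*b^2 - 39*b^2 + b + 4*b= 56*b^3 - 47*b^2 + 5*b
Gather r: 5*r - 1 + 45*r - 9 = 50*r - 10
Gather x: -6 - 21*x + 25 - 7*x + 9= 28 - 28*x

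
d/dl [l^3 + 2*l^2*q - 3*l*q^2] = 3*l^2 + 4*l*q - 3*q^2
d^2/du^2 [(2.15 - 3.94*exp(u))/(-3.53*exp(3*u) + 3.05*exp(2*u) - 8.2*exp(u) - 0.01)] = (196.383784*exp(6*u) - 368.378445*exp(5*u) - 164.909385*exp(4*u) - 107.737966*exp(3*u) + 162.718575*exp(2*u) - 145.15138*exp(u) + 0.176694)*exp(u)/(43.986977*exp(9*u) - 114.017235*exp(8*u) + 405.051615*exp(7*u) - 557.710598*exp(6*u) + 940.26711*exp(5*u) - 613.230165*exp(4*u) + 549.868459*exp(3*u) + 2.016285*exp(2*u) + 0.00246*exp(u) + 1.0e-6)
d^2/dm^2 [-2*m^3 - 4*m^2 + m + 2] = -12*m - 8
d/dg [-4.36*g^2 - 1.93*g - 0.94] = -8.72*g - 1.93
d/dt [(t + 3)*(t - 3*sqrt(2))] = 2*t - 3*sqrt(2) + 3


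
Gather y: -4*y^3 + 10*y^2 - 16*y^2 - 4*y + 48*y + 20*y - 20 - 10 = -4*y^3 - 6*y^2 + 64*y - 30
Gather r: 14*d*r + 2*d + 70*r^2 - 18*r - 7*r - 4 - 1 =2*d + 70*r^2 + r*(14*d - 25) - 5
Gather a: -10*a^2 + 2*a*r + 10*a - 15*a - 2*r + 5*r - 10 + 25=-10*a^2 + a*(2*r - 5) + 3*r + 15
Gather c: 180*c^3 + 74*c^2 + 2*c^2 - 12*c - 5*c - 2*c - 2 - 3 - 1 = 180*c^3 + 76*c^2 - 19*c - 6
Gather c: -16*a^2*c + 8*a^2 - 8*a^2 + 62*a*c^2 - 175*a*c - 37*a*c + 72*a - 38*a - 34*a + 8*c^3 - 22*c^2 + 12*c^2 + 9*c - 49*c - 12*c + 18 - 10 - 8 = 8*c^3 + c^2*(62*a - 10) + c*(-16*a^2 - 212*a - 52)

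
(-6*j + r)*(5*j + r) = -30*j^2 - j*r + r^2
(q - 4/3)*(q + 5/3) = q^2 + q/3 - 20/9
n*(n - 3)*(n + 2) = n^3 - n^2 - 6*n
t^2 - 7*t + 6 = (t - 6)*(t - 1)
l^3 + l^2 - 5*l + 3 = (l - 1)^2*(l + 3)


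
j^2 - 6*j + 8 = (j - 4)*(j - 2)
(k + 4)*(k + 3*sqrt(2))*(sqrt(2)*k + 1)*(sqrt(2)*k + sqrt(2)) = 2*k^4 + 7*sqrt(2)*k^3 + 10*k^3 + 14*k^2 + 35*sqrt(2)*k^2 + 30*k + 28*sqrt(2)*k + 24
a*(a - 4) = a^2 - 4*a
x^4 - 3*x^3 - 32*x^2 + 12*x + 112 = (x - 7)*(x - 2)*(x + 2)*(x + 4)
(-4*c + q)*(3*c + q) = -12*c^2 - c*q + q^2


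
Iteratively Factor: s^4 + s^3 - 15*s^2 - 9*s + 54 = (s + 3)*(s^3 - 2*s^2 - 9*s + 18) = (s - 2)*(s + 3)*(s^2 - 9) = (s - 3)*(s - 2)*(s + 3)*(s + 3)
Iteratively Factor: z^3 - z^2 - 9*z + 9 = (z - 1)*(z^2 - 9) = (z - 1)*(z + 3)*(z - 3)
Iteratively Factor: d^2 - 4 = (d + 2)*(d - 2)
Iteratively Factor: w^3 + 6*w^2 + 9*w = (w + 3)*(w^2 + 3*w) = (w + 3)^2*(w)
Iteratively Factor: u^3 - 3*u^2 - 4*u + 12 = (u - 3)*(u^2 - 4) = (u - 3)*(u - 2)*(u + 2)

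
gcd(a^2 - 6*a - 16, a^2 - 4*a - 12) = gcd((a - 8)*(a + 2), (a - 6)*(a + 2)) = a + 2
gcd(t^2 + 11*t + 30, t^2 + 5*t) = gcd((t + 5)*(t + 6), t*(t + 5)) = t + 5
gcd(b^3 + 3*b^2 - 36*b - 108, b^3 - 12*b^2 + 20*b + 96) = b - 6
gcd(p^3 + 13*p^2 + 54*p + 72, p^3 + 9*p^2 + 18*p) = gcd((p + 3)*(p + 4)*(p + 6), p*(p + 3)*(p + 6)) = p^2 + 9*p + 18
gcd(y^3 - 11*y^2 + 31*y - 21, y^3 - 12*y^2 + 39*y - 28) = y^2 - 8*y + 7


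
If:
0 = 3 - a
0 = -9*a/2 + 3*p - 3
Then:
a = 3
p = 11/2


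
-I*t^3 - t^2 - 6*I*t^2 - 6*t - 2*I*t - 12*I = (t + 6)*(t - 2*I)*(-I*t + 1)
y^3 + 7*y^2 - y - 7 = (y - 1)*(y + 1)*(y + 7)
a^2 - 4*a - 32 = (a - 8)*(a + 4)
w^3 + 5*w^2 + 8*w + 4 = (w + 1)*(w + 2)^2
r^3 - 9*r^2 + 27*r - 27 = (r - 3)^3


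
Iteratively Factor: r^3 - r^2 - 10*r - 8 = (r + 2)*(r^2 - 3*r - 4) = (r - 4)*(r + 2)*(r + 1)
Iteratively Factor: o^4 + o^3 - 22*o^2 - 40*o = (o - 5)*(o^3 + 6*o^2 + 8*o) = (o - 5)*(o + 2)*(o^2 + 4*o) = (o - 5)*(o + 2)*(o + 4)*(o)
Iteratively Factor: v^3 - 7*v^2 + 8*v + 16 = (v - 4)*(v^2 - 3*v - 4) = (v - 4)^2*(v + 1)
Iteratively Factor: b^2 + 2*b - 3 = (b - 1)*(b + 3)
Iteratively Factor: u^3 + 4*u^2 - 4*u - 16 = (u + 4)*(u^2 - 4) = (u + 2)*(u + 4)*(u - 2)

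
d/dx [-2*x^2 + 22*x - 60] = 22 - 4*x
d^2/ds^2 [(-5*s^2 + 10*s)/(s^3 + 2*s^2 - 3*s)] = 10*(-s^3 + 6*s^2 + 3*s + 8)/(s^6 + 6*s^5 + 3*s^4 - 28*s^3 - 9*s^2 + 54*s - 27)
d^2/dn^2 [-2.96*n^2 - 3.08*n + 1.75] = -5.92000000000000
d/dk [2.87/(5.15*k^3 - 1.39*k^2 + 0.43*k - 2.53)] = (-44.3415*k^2 + 7.9786*k - 1.2341)/(5.15*k^3 - 1.39*k^2 + 0.43*k - 2.53)^2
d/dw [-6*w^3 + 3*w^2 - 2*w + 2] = -18*w^2 + 6*w - 2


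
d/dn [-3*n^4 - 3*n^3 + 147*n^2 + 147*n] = -12*n^3 - 9*n^2 + 294*n + 147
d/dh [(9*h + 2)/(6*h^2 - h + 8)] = (54*h^2 - 9*h - (9*h + 2)*(12*h - 1) + 72)/(6*h^2 - h + 8)^2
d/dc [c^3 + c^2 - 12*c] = 3*c^2 + 2*c - 12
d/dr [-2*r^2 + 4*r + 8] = 4 - 4*r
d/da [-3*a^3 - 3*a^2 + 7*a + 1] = -9*a^2 - 6*a + 7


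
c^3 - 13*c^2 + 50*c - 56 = (c - 7)*(c - 4)*(c - 2)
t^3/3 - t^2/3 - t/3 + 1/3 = (t/3 + 1/3)*(t - 1)^2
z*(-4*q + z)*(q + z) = -4*q^2*z - 3*q*z^2 + z^3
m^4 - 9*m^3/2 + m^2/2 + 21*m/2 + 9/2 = (m - 3)^2*(m + 1/2)*(m + 1)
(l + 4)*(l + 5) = l^2 + 9*l + 20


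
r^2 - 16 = (r - 4)*(r + 4)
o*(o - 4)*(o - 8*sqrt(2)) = o^3 - 8*sqrt(2)*o^2 - 4*o^2 + 32*sqrt(2)*o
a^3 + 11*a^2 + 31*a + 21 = (a + 1)*(a + 3)*(a + 7)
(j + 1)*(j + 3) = j^2 + 4*j + 3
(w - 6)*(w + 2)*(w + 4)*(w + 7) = w^4 + 7*w^3 - 28*w^2 - 244*w - 336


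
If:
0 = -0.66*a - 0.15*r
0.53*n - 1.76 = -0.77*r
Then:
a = -0.227272727272727*r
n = 3.32075471698113 - 1.45283018867925*r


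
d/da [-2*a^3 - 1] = -6*a^2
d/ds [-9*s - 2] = -9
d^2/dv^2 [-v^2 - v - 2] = -2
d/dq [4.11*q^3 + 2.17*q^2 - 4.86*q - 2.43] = 12.33*q^2 + 4.34*q - 4.86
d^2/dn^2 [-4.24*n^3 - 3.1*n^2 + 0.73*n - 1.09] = -25.44*n - 6.2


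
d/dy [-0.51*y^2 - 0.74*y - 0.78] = -1.02*y - 0.74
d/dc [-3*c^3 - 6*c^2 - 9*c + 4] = -9*c^2 - 12*c - 9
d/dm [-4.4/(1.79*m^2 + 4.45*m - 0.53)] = (15.752*m + 19.58)/(1.79*m^2 + 4.45*m - 0.53)^2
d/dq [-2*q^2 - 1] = -4*q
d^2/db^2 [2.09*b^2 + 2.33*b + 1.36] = 4.18000000000000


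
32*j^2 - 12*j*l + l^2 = (-8*j + l)*(-4*j + l)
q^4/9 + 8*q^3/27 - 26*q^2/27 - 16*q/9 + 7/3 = (q/3 + 1)^2*(q - 7/3)*(q - 1)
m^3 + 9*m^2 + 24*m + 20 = (m + 2)^2*(m + 5)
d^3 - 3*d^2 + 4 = (d - 2)^2*(d + 1)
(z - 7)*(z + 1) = z^2 - 6*z - 7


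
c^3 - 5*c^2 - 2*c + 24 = (c - 4)*(c - 3)*(c + 2)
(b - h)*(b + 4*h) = b^2 + 3*b*h - 4*h^2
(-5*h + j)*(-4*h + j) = 20*h^2 - 9*h*j + j^2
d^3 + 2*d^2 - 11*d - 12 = (d - 3)*(d + 1)*(d + 4)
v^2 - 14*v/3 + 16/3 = (v - 8/3)*(v - 2)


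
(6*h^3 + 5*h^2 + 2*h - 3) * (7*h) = 42*h^4 + 35*h^3 + 14*h^2 - 21*h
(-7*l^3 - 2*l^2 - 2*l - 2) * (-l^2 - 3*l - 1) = 7*l^5 + 23*l^4 + 15*l^3 + 10*l^2 + 8*l + 2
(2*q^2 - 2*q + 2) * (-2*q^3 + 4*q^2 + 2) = -4*q^5 + 12*q^4 - 12*q^3 + 12*q^2 - 4*q + 4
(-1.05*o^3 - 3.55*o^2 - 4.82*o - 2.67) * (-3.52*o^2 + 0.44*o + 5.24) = 3.696*o^5 + 12.034*o^4 + 9.9024*o^3 - 11.3244*o^2 - 26.4316*o - 13.9908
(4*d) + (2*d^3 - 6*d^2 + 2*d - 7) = 2*d^3 - 6*d^2 + 6*d - 7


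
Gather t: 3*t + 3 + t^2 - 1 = t^2 + 3*t + 2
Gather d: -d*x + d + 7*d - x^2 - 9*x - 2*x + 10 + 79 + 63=d*(8 - x) - x^2 - 11*x + 152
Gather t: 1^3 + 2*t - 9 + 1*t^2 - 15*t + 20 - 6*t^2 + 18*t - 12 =-5*t^2 + 5*t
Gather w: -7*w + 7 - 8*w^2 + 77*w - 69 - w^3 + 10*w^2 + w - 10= -w^3 + 2*w^2 + 71*w - 72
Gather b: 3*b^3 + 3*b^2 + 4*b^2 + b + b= 3*b^3 + 7*b^2 + 2*b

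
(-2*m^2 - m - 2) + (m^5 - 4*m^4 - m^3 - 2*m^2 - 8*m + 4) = m^5 - 4*m^4 - m^3 - 4*m^2 - 9*m + 2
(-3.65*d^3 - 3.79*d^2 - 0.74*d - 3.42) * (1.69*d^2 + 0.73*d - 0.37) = -6.1685*d^5 - 9.0696*d^4 - 2.6668*d^3 - 4.9177*d^2 - 2.2228*d + 1.2654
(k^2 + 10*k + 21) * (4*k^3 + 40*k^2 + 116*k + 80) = 4*k^5 + 80*k^4 + 600*k^3 + 2080*k^2 + 3236*k + 1680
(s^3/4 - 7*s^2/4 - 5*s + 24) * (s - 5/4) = s^4/4 - 33*s^3/16 - 45*s^2/16 + 121*s/4 - 30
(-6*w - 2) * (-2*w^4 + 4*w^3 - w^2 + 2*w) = 12*w^5 - 20*w^4 - 2*w^3 - 10*w^2 - 4*w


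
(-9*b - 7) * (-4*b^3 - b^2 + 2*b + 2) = 36*b^4 + 37*b^3 - 11*b^2 - 32*b - 14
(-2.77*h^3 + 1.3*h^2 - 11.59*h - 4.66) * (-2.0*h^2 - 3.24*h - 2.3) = 5.54*h^5 + 6.3748*h^4 + 25.339*h^3 + 43.8816*h^2 + 41.7554*h + 10.718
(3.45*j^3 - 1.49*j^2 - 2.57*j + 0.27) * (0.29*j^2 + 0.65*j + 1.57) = 1.0005*j^5 + 1.8104*j^4 + 3.7027*j^3 - 3.9315*j^2 - 3.8594*j + 0.4239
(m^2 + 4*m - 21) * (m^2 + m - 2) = m^4 + 5*m^3 - 19*m^2 - 29*m + 42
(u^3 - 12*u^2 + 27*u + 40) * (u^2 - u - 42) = u^5 - 13*u^4 - 3*u^3 + 517*u^2 - 1174*u - 1680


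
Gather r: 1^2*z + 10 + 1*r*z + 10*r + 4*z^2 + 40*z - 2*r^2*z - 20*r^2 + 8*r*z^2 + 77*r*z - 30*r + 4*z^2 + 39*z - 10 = r^2*(-2*z - 20) + r*(8*z^2 + 78*z - 20) + 8*z^2 + 80*z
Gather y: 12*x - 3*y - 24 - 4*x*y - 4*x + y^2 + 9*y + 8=8*x + y^2 + y*(6 - 4*x) - 16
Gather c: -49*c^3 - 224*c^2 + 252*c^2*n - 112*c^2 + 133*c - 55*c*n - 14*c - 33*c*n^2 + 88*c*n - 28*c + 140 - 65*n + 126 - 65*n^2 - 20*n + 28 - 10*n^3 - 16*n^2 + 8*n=-49*c^3 + c^2*(252*n - 336) + c*(-33*n^2 + 33*n + 91) - 10*n^3 - 81*n^2 - 77*n + 294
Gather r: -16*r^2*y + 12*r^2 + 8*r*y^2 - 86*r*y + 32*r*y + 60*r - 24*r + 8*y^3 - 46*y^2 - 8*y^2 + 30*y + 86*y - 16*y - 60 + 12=r^2*(12 - 16*y) + r*(8*y^2 - 54*y + 36) + 8*y^3 - 54*y^2 + 100*y - 48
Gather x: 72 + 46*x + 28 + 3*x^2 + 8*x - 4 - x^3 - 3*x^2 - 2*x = -x^3 + 52*x + 96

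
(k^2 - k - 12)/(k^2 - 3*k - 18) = (k - 4)/(k - 6)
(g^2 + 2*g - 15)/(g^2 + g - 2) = (g^2 + 2*g - 15)/(g^2 + g - 2)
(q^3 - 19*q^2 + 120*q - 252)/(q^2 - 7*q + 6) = (q^2 - 13*q + 42)/(q - 1)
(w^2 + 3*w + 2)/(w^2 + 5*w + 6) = (w + 1)/(w + 3)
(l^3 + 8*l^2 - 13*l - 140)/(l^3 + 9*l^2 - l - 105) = (l - 4)/(l - 3)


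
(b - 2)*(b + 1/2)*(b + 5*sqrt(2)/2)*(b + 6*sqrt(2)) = b^4 - 3*b^3/2 + 17*sqrt(2)*b^3/2 - 51*sqrt(2)*b^2/4 + 29*b^2 - 45*b - 17*sqrt(2)*b/2 - 30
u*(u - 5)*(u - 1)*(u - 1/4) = u^4 - 25*u^3/4 + 13*u^2/2 - 5*u/4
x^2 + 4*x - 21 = (x - 3)*(x + 7)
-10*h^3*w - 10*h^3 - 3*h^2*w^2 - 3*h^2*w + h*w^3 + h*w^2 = (-5*h + w)*(2*h + w)*(h*w + h)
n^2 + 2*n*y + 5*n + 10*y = (n + 5)*(n + 2*y)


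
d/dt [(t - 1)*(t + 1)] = 2*t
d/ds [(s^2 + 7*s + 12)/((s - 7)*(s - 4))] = 2*(-9*s^2 + 16*s + 164)/(s^4 - 22*s^3 + 177*s^2 - 616*s + 784)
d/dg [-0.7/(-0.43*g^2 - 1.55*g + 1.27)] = (-0.602*g - 1.085)/(0.43*g^2 + 1.55*g - 1.27)^2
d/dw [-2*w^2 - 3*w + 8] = -4*w - 3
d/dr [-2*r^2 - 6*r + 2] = -4*r - 6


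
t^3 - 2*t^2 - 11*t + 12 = (t - 4)*(t - 1)*(t + 3)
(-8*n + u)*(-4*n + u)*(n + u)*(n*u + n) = 32*n^4*u + 32*n^4 + 20*n^3*u^2 + 20*n^3*u - 11*n^2*u^3 - 11*n^2*u^2 + n*u^4 + n*u^3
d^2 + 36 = (d - 6*I)*(d + 6*I)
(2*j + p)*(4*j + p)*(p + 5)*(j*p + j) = 8*j^3*p^2 + 48*j^3*p + 40*j^3 + 6*j^2*p^3 + 36*j^2*p^2 + 30*j^2*p + j*p^4 + 6*j*p^3 + 5*j*p^2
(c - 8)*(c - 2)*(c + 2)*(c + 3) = c^4 - 5*c^3 - 28*c^2 + 20*c + 96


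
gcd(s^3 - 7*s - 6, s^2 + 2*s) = s + 2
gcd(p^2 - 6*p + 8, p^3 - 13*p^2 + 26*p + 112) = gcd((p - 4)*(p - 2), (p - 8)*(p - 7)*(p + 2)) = 1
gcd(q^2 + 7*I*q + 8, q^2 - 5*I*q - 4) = q - I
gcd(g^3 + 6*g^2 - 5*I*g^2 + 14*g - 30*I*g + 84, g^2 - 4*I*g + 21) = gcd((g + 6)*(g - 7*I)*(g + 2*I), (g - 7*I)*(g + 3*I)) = g - 7*I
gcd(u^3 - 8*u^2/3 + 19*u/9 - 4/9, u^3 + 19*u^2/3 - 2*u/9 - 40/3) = u - 4/3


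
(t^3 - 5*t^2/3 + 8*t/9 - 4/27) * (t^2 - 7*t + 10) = t^5 - 26*t^4/3 + 203*t^3/9 - 622*t^2/27 + 268*t/27 - 40/27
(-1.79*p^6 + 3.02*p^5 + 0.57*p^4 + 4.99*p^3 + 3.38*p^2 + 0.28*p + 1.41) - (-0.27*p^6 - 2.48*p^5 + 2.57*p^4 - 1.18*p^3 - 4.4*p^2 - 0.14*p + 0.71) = -1.52*p^6 + 5.5*p^5 - 2.0*p^4 + 6.17*p^3 + 7.78*p^2 + 0.42*p + 0.7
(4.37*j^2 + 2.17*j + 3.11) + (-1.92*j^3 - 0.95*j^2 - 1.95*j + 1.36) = -1.92*j^3 + 3.42*j^2 + 0.22*j + 4.47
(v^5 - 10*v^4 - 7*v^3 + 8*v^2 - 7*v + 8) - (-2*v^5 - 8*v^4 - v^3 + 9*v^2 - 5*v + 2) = 3*v^5 - 2*v^4 - 6*v^3 - v^2 - 2*v + 6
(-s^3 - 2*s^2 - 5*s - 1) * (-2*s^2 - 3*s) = 2*s^5 + 7*s^4 + 16*s^3 + 17*s^2 + 3*s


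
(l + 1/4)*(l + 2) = l^2 + 9*l/4 + 1/2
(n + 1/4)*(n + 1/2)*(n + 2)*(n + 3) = n^4 + 23*n^3/4 + 79*n^2/8 + 41*n/8 + 3/4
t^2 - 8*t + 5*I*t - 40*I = (t - 8)*(t + 5*I)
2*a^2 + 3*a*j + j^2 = (a + j)*(2*a + j)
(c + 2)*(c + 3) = c^2 + 5*c + 6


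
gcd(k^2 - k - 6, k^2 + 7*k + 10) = k + 2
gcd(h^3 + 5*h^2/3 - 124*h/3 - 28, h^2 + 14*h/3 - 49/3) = h + 7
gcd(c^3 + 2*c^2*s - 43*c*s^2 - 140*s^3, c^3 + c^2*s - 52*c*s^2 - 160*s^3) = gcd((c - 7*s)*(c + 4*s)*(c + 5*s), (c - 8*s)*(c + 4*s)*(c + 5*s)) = c^2 + 9*c*s + 20*s^2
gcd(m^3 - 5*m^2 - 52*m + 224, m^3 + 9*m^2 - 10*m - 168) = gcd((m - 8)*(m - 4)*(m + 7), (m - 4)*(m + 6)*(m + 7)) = m^2 + 3*m - 28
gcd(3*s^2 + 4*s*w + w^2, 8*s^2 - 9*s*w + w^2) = 1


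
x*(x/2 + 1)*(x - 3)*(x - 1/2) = x^4/2 - 3*x^3/4 - 11*x^2/4 + 3*x/2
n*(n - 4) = n^2 - 4*n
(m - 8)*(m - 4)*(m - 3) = m^3 - 15*m^2 + 68*m - 96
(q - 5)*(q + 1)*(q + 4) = q^3 - 21*q - 20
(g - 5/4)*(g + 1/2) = g^2 - 3*g/4 - 5/8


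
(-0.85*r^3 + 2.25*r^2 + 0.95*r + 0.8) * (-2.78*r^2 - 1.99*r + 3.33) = 2.363*r^5 - 4.5635*r^4 - 9.949*r^3 + 3.378*r^2 + 1.5715*r + 2.664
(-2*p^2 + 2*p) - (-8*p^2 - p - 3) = 6*p^2 + 3*p + 3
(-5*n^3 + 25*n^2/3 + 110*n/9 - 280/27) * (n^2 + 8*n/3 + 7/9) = -5*n^5 - 5*n^4 + 275*n^3/9 + 775*n^2/27 - 490*n/27 - 1960/243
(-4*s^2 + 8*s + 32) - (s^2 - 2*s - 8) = -5*s^2 + 10*s + 40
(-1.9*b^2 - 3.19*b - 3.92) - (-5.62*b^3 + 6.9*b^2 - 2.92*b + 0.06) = 5.62*b^3 - 8.8*b^2 - 0.27*b - 3.98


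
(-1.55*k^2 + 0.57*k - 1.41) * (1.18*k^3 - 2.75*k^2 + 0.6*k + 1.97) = -1.829*k^5 + 4.9351*k^4 - 4.1613*k^3 + 1.166*k^2 + 0.2769*k - 2.7777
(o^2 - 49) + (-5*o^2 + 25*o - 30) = -4*o^2 + 25*o - 79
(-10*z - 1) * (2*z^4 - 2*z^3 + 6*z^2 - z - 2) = -20*z^5 + 18*z^4 - 58*z^3 + 4*z^2 + 21*z + 2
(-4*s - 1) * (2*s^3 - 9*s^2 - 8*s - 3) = -8*s^4 + 34*s^3 + 41*s^2 + 20*s + 3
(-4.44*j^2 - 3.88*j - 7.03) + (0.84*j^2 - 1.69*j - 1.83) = -3.6*j^2 - 5.57*j - 8.86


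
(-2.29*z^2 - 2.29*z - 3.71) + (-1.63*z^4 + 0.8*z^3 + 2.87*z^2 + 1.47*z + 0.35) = -1.63*z^4 + 0.8*z^3 + 0.58*z^2 - 0.82*z - 3.36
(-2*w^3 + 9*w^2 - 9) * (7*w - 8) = -14*w^4 + 79*w^3 - 72*w^2 - 63*w + 72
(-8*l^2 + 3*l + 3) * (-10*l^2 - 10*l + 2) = 80*l^4 + 50*l^3 - 76*l^2 - 24*l + 6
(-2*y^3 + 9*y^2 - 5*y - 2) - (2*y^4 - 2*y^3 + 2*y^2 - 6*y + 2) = -2*y^4 + 7*y^2 + y - 4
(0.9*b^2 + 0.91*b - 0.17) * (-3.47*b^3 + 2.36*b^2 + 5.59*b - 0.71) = -3.123*b^5 - 1.0337*b^4 + 7.7685*b^3 + 4.0467*b^2 - 1.5964*b + 0.1207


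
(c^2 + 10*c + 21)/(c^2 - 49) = (c + 3)/(c - 7)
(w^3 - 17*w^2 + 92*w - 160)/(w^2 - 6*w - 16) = (w^2 - 9*w + 20)/(w + 2)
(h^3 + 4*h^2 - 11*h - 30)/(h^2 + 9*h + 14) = (h^2 + 2*h - 15)/(h + 7)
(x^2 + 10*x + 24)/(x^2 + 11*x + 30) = (x + 4)/(x + 5)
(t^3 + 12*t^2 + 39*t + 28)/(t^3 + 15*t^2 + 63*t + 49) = (t + 4)/(t + 7)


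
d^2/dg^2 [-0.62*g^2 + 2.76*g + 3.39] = -1.24000000000000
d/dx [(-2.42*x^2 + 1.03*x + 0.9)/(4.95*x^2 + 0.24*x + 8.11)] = (-5.6793*x^2 - 48.1624*x + 8.1373)/(24.5025*x^4 + 2.376*x^3 + 80.3466*x^2 + 3.8928*x + 65.7721)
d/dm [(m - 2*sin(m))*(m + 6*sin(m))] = 4*m*cos(m) + 2*m + 4*sin(m) - 12*sin(2*m)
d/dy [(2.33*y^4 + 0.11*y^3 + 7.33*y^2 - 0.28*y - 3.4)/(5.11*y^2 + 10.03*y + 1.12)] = (23.8126*y^5 + 70.6718*y^4 + 12.645*y^3 + 75.3203*y^2 + 51.1672*y + 33.7884)/(26.1121*y^4 + 102.5066*y^3 + 112.0473*y^2 + 22.4672*y + 1.2544)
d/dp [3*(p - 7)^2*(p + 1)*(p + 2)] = 12*p^3 - 99*p^2 + 54*p + 357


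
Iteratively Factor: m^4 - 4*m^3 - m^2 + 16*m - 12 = (m - 2)*(m^3 - 2*m^2 - 5*m + 6) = (m - 2)*(m + 2)*(m^2 - 4*m + 3) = (m - 2)*(m - 1)*(m + 2)*(m - 3)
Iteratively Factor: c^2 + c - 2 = (c + 2)*(c - 1)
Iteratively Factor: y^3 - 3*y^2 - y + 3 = (y - 3)*(y^2 - 1) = (y - 3)*(y - 1)*(y + 1)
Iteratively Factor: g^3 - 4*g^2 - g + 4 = (g + 1)*(g^2 - 5*g + 4) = (g - 4)*(g + 1)*(g - 1)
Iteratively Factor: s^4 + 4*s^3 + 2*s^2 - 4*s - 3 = (s + 1)*(s^3 + 3*s^2 - s - 3) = (s + 1)^2*(s^2 + 2*s - 3) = (s - 1)*(s + 1)^2*(s + 3)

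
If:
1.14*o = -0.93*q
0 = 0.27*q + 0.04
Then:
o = 0.12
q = -0.15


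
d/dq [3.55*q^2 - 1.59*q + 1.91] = 7.1*q - 1.59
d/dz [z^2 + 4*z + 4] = 2*z + 4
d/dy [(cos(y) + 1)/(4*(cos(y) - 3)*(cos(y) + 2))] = (cos(y)^2 + 2*cos(y) + 5)*sin(y)/(4*(cos(y) - 3)^2*(cos(y) + 2)^2)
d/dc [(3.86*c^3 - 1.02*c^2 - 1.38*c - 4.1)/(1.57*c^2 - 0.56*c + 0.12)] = (6.0602*c^4 - 4.3232*c^3 + 4.1274*c^2 + 12.6292*c - 2.4616)/(2.4649*c^4 - 1.7584*c^3 + 0.6904*c^2 - 0.1344*c + 0.0144)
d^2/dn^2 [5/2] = 0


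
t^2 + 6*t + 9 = (t + 3)^2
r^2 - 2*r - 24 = (r - 6)*(r + 4)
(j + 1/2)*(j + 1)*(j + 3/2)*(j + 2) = j^4 + 5*j^3 + 35*j^2/4 + 25*j/4 + 3/2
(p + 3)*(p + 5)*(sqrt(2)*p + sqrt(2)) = sqrt(2)*p^3 + 9*sqrt(2)*p^2 + 23*sqrt(2)*p + 15*sqrt(2)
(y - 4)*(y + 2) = y^2 - 2*y - 8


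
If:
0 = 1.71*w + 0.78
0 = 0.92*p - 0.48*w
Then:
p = -0.24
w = -0.46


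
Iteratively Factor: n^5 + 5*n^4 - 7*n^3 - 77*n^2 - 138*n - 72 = (n + 3)*(n^4 + 2*n^3 - 13*n^2 - 38*n - 24) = (n - 4)*(n + 3)*(n^3 + 6*n^2 + 11*n + 6) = (n - 4)*(n + 3)^2*(n^2 + 3*n + 2) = (n - 4)*(n + 2)*(n + 3)^2*(n + 1)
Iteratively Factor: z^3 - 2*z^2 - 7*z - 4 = (z + 1)*(z^2 - 3*z - 4) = (z + 1)^2*(z - 4)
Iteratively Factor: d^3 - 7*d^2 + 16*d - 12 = (d - 3)*(d^2 - 4*d + 4) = (d - 3)*(d - 2)*(d - 2)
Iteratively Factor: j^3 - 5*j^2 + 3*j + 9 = (j - 3)*(j^2 - 2*j - 3) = (j - 3)*(j + 1)*(j - 3)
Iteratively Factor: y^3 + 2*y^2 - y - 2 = (y + 1)*(y^2 + y - 2) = (y + 1)*(y + 2)*(y - 1)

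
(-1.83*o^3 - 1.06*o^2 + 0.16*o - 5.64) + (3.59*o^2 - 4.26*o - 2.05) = -1.83*o^3 + 2.53*o^2 - 4.1*o - 7.69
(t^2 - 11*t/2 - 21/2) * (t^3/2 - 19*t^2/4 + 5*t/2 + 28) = t^5/2 - 15*t^4/2 + 187*t^3/8 + 513*t^2/8 - 721*t/4 - 294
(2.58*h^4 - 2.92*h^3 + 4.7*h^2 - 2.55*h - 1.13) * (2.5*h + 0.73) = 6.45*h^5 - 5.4166*h^4 + 9.6184*h^3 - 2.944*h^2 - 4.6865*h - 0.8249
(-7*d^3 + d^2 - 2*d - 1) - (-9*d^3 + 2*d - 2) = 2*d^3 + d^2 - 4*d + 1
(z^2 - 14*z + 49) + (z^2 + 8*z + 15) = 2*z^2 - 6*z + 64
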